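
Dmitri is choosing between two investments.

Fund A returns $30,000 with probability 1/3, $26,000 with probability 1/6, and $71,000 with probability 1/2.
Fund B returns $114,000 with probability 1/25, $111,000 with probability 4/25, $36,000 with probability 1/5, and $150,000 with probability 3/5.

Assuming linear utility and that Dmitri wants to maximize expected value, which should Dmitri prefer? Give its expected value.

Fund A = 1/3 × 30000 + 1/6 × 26000 + 1/2 × 71000 = 10000 + 4333.3333 + 35500 = 49833.3333
Fund B = 1/25 × 114000 + 4/25 × 111000 + 1/5 × 36000 + 3/5 × 150000 = 4560 + 17760 + 7200 + 90000 = 119520

Fund B ($119,520)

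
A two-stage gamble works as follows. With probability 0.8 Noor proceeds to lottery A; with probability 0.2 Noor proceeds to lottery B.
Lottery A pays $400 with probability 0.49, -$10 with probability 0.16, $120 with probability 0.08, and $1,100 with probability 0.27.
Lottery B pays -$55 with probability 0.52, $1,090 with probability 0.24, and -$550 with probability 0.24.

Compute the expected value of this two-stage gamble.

$421

EV(A) = 0.49 × 400 + 0.16 × (-10) + 0.08 × 120 + 0.27 × 1100 = 196 − 1.6 + 9.6 + 297 = 501
EV(B) = 0.52 × (-55) + 0.24 × 1090 + 0.24 × (-550) = -28.6 + 261.6 − 132 = 101
Overall = 0.8 × 501 + 0.2 × 101 = 400.8 + 20.2 = 421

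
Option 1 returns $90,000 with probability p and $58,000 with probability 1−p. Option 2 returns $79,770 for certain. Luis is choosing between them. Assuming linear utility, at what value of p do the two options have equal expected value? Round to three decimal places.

p = 0.680

p·90000 + (1−p)·58000 = 79770
32000p + 58000 = 79770
p = (79770 − 58000) / 32000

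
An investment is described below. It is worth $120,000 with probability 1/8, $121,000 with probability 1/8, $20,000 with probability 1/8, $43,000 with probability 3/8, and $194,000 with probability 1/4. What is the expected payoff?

EV = 1/8 × 120000 + 1/8 × 121000 + 1/8 × 20000 + 3/8 × 43000 + 1/4 × 194000 = 15000 + 15125 + 2500 + 16125 + 48500 = 97250

$97,250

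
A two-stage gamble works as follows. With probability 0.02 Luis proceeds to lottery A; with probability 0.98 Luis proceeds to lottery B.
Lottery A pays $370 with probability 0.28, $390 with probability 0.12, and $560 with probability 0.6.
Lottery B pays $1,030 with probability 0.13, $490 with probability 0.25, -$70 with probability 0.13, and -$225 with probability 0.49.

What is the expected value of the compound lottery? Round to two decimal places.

EV(A) = 0.28 × 370 + 0.12 × 390 + 0.6 × 560 = 103.6 + 46.8 + 336 = 486.4
EV(B) = 0.13 × 1030 + 0.25 × 490 + 0.13 × (-70) + 0.49 × (-225) = 133.9 + 122.5 − 9.1 − 110.25 = 137.05
Overall = 0.02 × 486.4 + 0.98 × 137.05 = 9.728 + 134.309 = 144.037

$144.04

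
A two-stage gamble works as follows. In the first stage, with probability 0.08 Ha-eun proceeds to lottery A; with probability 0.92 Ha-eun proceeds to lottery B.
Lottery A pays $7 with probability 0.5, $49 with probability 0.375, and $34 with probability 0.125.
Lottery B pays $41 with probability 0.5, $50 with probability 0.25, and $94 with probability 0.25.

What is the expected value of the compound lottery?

EV(A) = 0.5 × 7 + 0.375 × 49 + 0.125 × 34 = 3.5 + 18.375 + 4.25 = 26.125
EV(B) = 0.5 × 41 + 0.25 × 50 + 0.25 × 94 = 20.5 + 12.5 + 23.5 = 56.5
Overall = 0.08 × 26.125 + 0.92 × 56.5 = 2.09 + 51.98 = 54.07

$54.07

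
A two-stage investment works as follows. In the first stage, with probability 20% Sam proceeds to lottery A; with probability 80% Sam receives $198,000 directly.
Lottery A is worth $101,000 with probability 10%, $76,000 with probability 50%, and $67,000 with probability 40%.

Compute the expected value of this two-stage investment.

EV(A) = 0.1 × 101000 + 0.5 × 76000 + 0.4 × 67000 = 10100 + 38000 + 26800 = 74900
Branch B: 198000 (certain)
Overall = 0.2 × 74900 + 0.8 × 198000 = 14980 + 158400 = 173380

$173,380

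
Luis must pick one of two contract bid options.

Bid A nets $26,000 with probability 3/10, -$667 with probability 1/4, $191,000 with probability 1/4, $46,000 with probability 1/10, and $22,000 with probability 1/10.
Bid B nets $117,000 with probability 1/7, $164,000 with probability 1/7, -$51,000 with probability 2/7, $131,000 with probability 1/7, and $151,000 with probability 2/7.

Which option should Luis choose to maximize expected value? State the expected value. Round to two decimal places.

Bid A = 3/10 × 26000 + 1/4 × (-667) + 1/4 × 191000 + 1/10 × 46000 + 1/10 × 22000 = 7800 − 166.75 + 47750 + 4600 + 2200 = 62183.25
Bid B = 1/7 × 117000 + 1/7 × 164000 + 2/7 × (-51000) + 1/7 × 131000 + 2/7 × 151000 = 16714.2857 + 23428.5714 − 14571.4286 + 18714.2857 + 43142.8571 = 87428.5714

Bid B ($87,428.57)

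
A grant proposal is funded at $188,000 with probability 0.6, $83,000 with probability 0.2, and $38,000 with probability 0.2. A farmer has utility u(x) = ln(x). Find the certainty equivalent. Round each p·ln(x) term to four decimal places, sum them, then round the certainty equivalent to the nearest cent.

E[u] = 0.6·ln(188000) + 0.2·ln(83000) + 0.2·ln(38000) = 7.2865 + 2.2653 + 2.1091 = 11.6609
CE = e^11.6609 ≈ 115948.34

$115,948.34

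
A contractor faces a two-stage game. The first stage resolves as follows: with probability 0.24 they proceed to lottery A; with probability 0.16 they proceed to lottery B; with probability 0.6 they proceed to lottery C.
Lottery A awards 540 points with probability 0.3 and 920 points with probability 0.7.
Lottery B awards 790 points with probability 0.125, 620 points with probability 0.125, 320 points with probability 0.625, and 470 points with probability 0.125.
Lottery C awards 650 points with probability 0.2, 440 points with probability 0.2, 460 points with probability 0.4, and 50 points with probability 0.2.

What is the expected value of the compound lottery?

EV(A) = 0.3 × 540 + 0.7 × 920 = 162 + 644 = 806
EV(B) = 0.125 × 790 + 0.125 × 620 + 0.625 × 320 + 0.125 × 470 = 98.75 + 77.5 + 200 + 58.75 = 435
EV(C) = 0.2 × 650 + 0.2 × 440 + 0.4 × 460 + 0.2 × 50 = 130 + 88 + 184 + 10 = 412
Overall = 0.24 × 806 + 0.16 × 435 + 0.6 × 412 = 193.44 + 69.6 + 247.2 = 510.24

510.24 points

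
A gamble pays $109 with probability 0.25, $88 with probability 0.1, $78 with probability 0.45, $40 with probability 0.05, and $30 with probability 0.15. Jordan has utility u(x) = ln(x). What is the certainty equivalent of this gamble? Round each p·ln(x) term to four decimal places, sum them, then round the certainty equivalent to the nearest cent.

$71.92

E[u] = 0.25·ln(109) + 0.1·ln(88) + 0.45·ln(78) + 0.05·ln(40) + 0.15·ln(30) = 1.1728 + 0.4477 + 1.9605 + 0.1844 + 0.5102 = 4.2756
CE = e^4.2756 ≈ 71.92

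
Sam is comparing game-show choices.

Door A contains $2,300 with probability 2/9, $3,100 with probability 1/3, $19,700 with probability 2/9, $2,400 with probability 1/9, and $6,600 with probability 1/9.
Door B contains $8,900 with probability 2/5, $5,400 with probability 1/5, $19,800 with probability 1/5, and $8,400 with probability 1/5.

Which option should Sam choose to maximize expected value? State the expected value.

Door A = 2/9 × 2300 + 1/3 × 3100 + 2/9 × 19700 + 1/9 × 2400 + 1/9 × 6600 = 511.1111 + 1033.3333 + 4377.7778 + 266.6667 + 733.3333 = 6922.2222
Door B = 2/5 × 8900 + 1/5 × 5400 + 1/5 × 19800 + 1/5 × 8400 = 3560 + 1080 + 3960 + 1680 = 10280

Door B ($10,280)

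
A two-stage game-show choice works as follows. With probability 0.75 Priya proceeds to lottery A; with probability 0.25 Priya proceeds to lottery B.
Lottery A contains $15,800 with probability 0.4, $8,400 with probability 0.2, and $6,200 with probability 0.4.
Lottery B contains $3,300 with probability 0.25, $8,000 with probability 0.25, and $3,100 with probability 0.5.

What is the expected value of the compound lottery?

EV(A) = 0.4 × 15800 + 0.2 × 8400 + 0.4 × 6200 = 6320 + 1680 + 2480 = 10480
EV(B) = 0.25 × 3300 + 0.25 × 8000 + 0.5 × 3100 = 825 + 2000 + 1550 = 4375
Overall = 0.75 × 10480 + 0.25 × 4375 = 7860 + 1093.75 = 8953.75

$8,953.75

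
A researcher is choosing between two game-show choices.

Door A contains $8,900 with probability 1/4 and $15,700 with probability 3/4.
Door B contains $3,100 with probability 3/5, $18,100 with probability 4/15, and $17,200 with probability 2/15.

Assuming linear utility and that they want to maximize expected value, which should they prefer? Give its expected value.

Door A = 1/4 × 8900 + 3/4 × 15700 = 2225 + 11775 = 14000
Door B = 3/5 × 3100 + 4/15 × 18100 + 2/15 × 17200 = 1860 + 4826.6667 + 2293.3333 = 8980

Door A ($14,000)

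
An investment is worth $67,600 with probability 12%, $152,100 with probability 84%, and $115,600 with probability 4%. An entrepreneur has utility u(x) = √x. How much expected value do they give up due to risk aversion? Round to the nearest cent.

$1,818.24

E[u] = 0.12·√67600 + 0.84·√152100 + 0.04·√115600 = 0.12·260 + 0.84·390 + 0.04·340 = 372.4
CE = (372.4)² = 138681.76
Risk premium = EV − CE = 140500 − 138681.76 = 1818.24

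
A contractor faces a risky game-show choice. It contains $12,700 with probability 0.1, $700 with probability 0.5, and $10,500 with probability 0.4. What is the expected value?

$5,820

EV = 0.1 × 12700 + 0.5 × 700 + 0.4 × 10500 = 1270 + 350 + 4200 = 5820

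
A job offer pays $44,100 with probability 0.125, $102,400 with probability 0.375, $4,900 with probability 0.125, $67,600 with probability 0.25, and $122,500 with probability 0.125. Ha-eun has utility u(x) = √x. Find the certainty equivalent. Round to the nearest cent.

$69,564.06

E[u] = 0.125·√44100 + 0.375·√102400 + 0.125·√4900 + 0.25·√67600 + 0.125·√122500 = 0.125·210 + 0.375·320 + 0.125·70 + 0.25·260 + 0.125·350 = 263.75
CE = (263.75)² = 69564.0625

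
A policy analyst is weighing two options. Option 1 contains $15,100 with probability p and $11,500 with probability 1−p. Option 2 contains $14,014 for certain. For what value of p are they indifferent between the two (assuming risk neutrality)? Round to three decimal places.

p = 0.698

p·15100 + (1−p)·11500 = 14014
3600p + 11500 = 14014
p = (14014 − 11500) / 3600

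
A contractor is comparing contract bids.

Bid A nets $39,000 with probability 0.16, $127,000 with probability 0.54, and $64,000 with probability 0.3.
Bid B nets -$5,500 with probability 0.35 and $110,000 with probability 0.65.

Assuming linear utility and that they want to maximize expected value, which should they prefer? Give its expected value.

Bid A = 0.16 × 39000 + 0.54 × 127000 + 0.3 × 64000 = 6240 + 68580 + 19200 = 94020
Bid B = 0.35 × (-5500) + 0.65 × 110000 = -1925 + 71500 = 69575

Bid A ($94,020)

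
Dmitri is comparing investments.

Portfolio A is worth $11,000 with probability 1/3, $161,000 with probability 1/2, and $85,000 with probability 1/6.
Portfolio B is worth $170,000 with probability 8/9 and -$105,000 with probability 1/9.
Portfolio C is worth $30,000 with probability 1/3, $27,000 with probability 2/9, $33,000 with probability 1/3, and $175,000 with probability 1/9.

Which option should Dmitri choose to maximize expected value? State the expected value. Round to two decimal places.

Portfolio B ($139,444.44)

Portfolio A = 1/3 × 11000 + 1/2 × 161000 + 1/6 × 85000 = 3666.6667 + 80500 + 14166.6667 = 98333.3333
Portfolio B = 8/9 × 170000 + 1/9 × (-105000) = 151111.1111 − 11666.6667 = 139444.4444
Portfolio C = 1/3 × 30000 + 2/9 × 27000 + 1/3 × 33000 + 1/9 × 175000 = 10000 + 6000 + 11000 + 19444.4444 = 46444.4444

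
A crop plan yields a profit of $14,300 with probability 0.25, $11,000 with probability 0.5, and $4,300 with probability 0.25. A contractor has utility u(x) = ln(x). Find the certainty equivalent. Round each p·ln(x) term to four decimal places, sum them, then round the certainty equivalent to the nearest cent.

$9,287.27

E[u] = 0.25·ln(14300) + 0.5·ln(11000) + 0.25·ln(4300) = 2.3920 + 4.6528 + 2.0916 = 9.1364
CE = e^9.1364 ≈ 9287.27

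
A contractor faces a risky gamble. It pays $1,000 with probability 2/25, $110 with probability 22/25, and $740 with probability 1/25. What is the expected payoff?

$206.40

EV = 2/25 × 1000 + 22/25 × 110 + 1/25 × 740 = 80 + 96.8 + 29.6 = 206.4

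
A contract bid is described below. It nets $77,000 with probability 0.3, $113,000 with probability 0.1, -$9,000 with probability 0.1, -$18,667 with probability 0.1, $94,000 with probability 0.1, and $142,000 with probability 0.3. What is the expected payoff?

$83,633.30

EV = 0.3 × 77000 + 0.1 × 113000 + 0.1 × (-9000) + 0.1 × (-18667) + 0.1 × 94000 + 0.3 × 142000 = 23100 + 11300 − 900 − 1866.7 + 9400 + 42600 = 83633.3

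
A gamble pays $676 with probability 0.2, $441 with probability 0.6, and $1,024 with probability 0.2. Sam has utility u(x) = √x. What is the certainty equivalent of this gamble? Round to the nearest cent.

$585.64

E[u] = 0.2·√676 + 0.6·√441 + 0.2·√1024 = 0.2·26 + 0.6·21 + 0.2·32 = 24.2
CE = (24.2)² = 585.64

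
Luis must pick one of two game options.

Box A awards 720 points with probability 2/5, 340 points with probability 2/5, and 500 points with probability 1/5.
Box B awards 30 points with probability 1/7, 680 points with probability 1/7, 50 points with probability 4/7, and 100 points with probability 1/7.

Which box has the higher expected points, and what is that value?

Box A (524 points)

Box A = 2/5 × 720 + 2/5 × 340 + 1/5 × 500 = 288 + 136 + 100 = 524
Box B = 1/7 × 30 + 1/7 × 680 + 4/7 × 50 + 1/7 × 100 = 4.2857 + 97.1429 + 28.5714 + 14.2857 = 144.2857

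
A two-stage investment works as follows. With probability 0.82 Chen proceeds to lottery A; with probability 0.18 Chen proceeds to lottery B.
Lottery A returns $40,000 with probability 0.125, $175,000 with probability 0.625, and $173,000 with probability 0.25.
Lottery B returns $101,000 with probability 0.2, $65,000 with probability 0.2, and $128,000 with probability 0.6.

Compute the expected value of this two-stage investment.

EV(A) = 0.125 × 40000 + 0.625 × 175000 + 0.25 × 173000 = 5000 + 109375 + 43250 = 157625
EV(B) = 0.2 × 101000 + 0.2 × 65000 + 0.6 × 128000 = 20200 + 13000 + 76800 = 110000
Overall = 0.82 × 157625 + 0.18 × 110000 = 129252.5 + 19800 = 149052.5

$149,052.50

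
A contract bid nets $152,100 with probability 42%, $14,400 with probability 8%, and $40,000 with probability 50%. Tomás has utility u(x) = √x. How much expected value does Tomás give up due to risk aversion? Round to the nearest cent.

E[u] = 0.42·√152100 + 0.08·√14400 + 0.5·√40000 = 0.42·390 + 0.08·120 + 0.5·200 = 273.4
CE = (273.4)² = 74747.56
Risk premium = EV − CE = 85034 − 74747.56 = 10286.44

$10,286.44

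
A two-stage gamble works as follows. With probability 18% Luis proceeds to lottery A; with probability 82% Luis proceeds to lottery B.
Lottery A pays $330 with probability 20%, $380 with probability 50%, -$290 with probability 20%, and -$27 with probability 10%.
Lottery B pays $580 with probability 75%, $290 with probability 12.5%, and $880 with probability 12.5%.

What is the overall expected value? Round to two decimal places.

$511.78

EV(A) = 0.2 × 330 + 0.5 × 380 + 0.2 × (-290) + 0.1 × (-27) = 66 + 190 − 58 − 2.7 = 195.3
EV(B) = 0.75 × 580 + 0.125 × 290 + 0.125 × 880 = 435 + 36.25 + 110 = 581.25
Overall = 0.18 × 195.3 + 0.82 × 581.25 = 35.154 + 476.625 = 511.779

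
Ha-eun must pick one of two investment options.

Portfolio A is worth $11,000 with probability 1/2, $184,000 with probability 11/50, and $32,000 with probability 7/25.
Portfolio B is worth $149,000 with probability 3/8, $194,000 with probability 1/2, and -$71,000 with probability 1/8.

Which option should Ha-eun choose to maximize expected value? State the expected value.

Portfolio B ($144,000)

Portfolio A = 1/2 × 11000 + 11/50 × 184000 + 7/25 × 32000 = 5500 + 40480 + 8960 = 54940
Portfolio B = 3/8 × 149000 + 1/2 × 194000 + 1/8 × (-71000) = 55875 + 97000 − 8875 = 144000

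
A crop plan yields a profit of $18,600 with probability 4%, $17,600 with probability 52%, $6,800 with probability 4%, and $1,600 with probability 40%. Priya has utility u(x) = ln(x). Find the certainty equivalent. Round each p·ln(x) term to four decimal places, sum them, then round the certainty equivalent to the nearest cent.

$6,506.78

E[u] = 0.04·ln(18600) + 0.52·ln(17600) + 0.04·ln(6800) + 0.4·ln(1600) = 0.3932 + 5.0833 + 0.3530 + 2.9511 = 8.7806
CE = e^8.7806 ≈ 6506.78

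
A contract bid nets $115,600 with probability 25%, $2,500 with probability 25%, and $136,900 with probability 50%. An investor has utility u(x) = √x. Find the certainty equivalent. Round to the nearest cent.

E[u] = 0.25·√115600 + 0.25·√2500 + 0.5·√136900 = 0.25·340 + 0.25·50 + 0.5·370 = 282.5
CE = (282.5)² = 79806.25

$79,806.25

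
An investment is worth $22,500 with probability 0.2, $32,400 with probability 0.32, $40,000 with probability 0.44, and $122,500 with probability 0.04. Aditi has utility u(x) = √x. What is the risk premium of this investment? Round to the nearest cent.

E[u] = 0.2·√22500 + 0.32·√32400 + 0.44·√40000 + 0.04·√122500 = 0.2·150 + 0.32·180 + 0.44·200 + 0.04·350 = 189.6
CE = (189.6)² = 35948.16
Risk premium = EV − CE = 37368 − 35948.16 = 1419.84

$1,419.84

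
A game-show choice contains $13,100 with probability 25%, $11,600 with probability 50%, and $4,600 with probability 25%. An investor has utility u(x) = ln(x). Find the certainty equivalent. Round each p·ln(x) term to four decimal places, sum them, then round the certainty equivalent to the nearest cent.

E[u] = 0.25·ln(13100) + 0.5·ln(11600) + 0.25·ln(4600) = 2.3701 + 4.6794 + 2.1085 = 9.1580
CE = e^9.1580 ≈ 9490.06

$9,490.06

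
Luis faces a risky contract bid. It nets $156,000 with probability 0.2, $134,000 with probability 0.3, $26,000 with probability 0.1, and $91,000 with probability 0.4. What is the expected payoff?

EV = 0.2 × 156000 + 0.3 × 134000 + 0.1 × 26000 + 0.4 × 91000 = 31200 + 40200 + 2600 + 36400 = 110400

$110,400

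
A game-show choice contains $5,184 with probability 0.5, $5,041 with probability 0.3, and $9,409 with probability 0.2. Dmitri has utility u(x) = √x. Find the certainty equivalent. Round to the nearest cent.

E[u] = 0.5·√5184 + 0.3·√5041 + 0.2·√9409 = 0.5·72 + 0.3·71 + 0.2·97 = 76.7
CE = (76.7)² = 5882.89

$5,882.89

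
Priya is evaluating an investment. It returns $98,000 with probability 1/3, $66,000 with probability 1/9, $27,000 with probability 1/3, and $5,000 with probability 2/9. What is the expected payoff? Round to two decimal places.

EV = 1/3 × 98000 + 1/9 × 66000 + 1/3 × 27000 + 2/9 × 5000 = 32666.6667 + 7333.3333 + 9000 + 1111.1111 = 50111.1111

$50,111.11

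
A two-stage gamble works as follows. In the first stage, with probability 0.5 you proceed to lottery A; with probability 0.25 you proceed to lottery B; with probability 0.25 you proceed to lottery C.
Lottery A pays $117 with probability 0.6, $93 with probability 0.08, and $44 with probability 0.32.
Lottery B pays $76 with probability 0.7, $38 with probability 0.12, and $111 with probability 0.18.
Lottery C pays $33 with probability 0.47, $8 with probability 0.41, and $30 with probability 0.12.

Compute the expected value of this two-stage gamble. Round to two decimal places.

$70.89

EV(A) = 0.6 × 117 + 0.08 × 93 + 0.32 × 44 = 70.2 + 7.44 + 14.08 = 91.72
EV(B) = 0.7 × 76 + 0.12 × 38 + 0.18 × 111 = 53.2 + 4.56 + 19.98 = 77.74
EV(C) = 0.47 × 33 + 0.41 × 8 + 0.12 × 30 = 15.51 + 3.28 + 3.6 = 22.39
Overall = 0.5 × 91.72 + 0.25 × 77.74 + 0.25 × 22.39 = 45.86 + 19.435 + 5.5975 = 70.8925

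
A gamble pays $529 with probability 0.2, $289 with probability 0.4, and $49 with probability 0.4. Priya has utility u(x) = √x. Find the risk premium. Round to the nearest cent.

$39.36

E[u] = 0.2·√529 + 0.4·√289 + 0.4·√49 = 0.2·23 + 0.4·17 + 0.4·7 = 14.2
CE = (14.2)² = 201.64
Risk premium = EV − CE = 241 − 201.64 = 39.36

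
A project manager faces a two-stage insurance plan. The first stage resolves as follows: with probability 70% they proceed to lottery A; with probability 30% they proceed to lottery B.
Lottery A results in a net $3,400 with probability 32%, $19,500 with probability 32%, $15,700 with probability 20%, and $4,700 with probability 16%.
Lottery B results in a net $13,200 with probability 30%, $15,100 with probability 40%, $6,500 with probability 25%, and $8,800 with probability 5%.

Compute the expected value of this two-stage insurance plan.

$11,473.50

EV(A) = 0.32 × 3400 + 0.32 × 19500 + 0.2 × 15700 + 0.16 × 4700 = 1088 + 6240 + 3140 + 752 = 11220
EV(B) = 0.3 × 13200 + 0.4 × 15100 + 0.25 × 6500 + 0.05 × 8800 = 3960 + 6040 + 1625 + 440 = 12065
Overall = 0.7 × 11220 + 0.3 × 12065 = 7854 + 3619.5 = 11473.5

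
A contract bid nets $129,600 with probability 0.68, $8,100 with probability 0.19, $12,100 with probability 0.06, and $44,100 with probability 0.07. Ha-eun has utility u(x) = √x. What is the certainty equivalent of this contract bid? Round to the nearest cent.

E[u] = 0.68·√129600 + 0.19·√8100 + 0.06·√12100 + 0.07·√44100 = 0.68·360 + 0.19·90 + 0.06·110 + 0.07·210 = 283.2
CE = (283.2)² = 80202.24

$80,202.24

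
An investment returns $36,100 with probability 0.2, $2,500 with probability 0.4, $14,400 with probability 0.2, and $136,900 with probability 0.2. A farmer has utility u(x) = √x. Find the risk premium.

E[u] = 0.2·√36100 + 0.4·√2500 + 0.2·√14400 + 0.2·√136900 = 0.2·190 + 0.4·50 + 0.2·120 + 0.2·370 = 156
CE = (156)² = 24336
Risk premium = EV − CE = 38480 − 24336 = 14144

$14,144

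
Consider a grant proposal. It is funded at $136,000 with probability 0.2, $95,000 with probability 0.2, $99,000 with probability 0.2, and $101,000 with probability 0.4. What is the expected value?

$106,400

EV = 0.2 × 136000 + 0.2 × 95000 + 0.2 × 99000 + 0.4 × 101000 = 27200 + 19000 + 19800 + 40400 = 106400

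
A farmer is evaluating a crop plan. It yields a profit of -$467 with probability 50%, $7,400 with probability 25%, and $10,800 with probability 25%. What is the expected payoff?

EV = 0.5 × (-467) + 0.25 × 7400 + 0.25 × 10800 = -233.5 + 1850 + 2700 = 4316.5

$4,316.50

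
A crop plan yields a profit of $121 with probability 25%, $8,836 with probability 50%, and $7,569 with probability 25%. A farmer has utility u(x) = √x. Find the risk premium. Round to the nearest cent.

E[u] = 0.25·√121 + 0.5·√8836 + 0.25·√7569 = 0.25·11 + 0.5·94 + 0.25·87 = 71.5
CE = (71.5)² = 5112.25
Risk premium = EV − CE = 6340.5 − 5112.25 = 1228.25

$1,228.25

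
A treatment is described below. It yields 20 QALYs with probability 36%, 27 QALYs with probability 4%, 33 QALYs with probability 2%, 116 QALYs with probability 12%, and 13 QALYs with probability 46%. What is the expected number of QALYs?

28.84 QALYs

EV = 0.36 × 20 + 0.04 × 27 + 0.02 × 33 + 0.12 × 116 + 0.46 × 13 = 7.2 + 1.08 + 0.66 + 13.92 + 5.98 = 28.84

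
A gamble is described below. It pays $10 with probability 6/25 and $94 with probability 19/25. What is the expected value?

EV = 6/25 × 10 + 19/25 × 94 = 2.4 + 71.44 = 73.84

$73.84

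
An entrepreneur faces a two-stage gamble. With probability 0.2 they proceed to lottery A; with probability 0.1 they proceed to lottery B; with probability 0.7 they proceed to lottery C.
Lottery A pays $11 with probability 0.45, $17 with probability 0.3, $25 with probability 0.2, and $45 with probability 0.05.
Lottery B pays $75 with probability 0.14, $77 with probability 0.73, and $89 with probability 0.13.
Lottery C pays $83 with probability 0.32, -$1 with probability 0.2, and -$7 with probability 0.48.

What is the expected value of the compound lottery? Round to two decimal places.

$27.39

EV(A) = 0.45 × 11 + 0.3 × 17 + 0.2 × 25 + 0.05 × 45 = 4.95 + 5.1 + 5 + 2.25 = 17.3
EV(B) = 0.14 × 75 + 0.73 × 77 + 0.13 × 89 = 10.5 + 56.21 + 11.57 = 78.28
EV(C) = 0.32 × 83 + 0.2 × (-1) + 0.48 × (-7) = 26.56 − 0.2 − 3.36 = 23
Overall = 0.2 × 17.3 + 0.1 × 78.28 + 0.7 × 23 = 3.46 + 7.828 + 16.1 = 27.388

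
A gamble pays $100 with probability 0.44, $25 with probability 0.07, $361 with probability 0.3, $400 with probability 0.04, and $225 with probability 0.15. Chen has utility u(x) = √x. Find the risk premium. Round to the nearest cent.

$21.55

E[u] = 0.44·√100 + 0.07·√25 + 0.3·√361 + 0.04·√400 + 0.15·√225 = 0.44·10 + 0.07·5 + 0.3·19 + 0.04·20 + 0.15·15 = 13.5
CE = (13.5)² = 182.25
Risk premium = EV − CE = 203.8 − 182.25 = 21.55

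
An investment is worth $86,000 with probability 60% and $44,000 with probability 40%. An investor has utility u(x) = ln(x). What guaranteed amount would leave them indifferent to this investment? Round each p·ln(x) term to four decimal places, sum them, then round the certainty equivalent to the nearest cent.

E[u] = 0.6·ln(86000) + 0.4·ln(44000) = 6.8173 + 4.2768 = 11.0941
CE = e^11.0941 ≈ 65781.90

$65,781.90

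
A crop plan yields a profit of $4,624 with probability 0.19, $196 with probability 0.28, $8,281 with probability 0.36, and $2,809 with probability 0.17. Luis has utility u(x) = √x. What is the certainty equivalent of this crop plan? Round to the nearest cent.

$3,435.13

E[u] = 0.19·√4624 + 0.28·√196 + 0.36·√8281 + 0.17·√2809 = 0.19·68 + 0.28·14 + 0.36·91 + 0.17·53 = 58.61
CE = (58.61)² = 3435.1321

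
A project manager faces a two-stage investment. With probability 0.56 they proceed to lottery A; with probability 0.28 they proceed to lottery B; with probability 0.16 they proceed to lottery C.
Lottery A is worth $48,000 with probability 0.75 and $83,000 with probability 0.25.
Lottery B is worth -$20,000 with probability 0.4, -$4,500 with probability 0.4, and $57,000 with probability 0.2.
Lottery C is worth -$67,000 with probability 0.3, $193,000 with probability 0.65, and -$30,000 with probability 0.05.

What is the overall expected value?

$48,844

EV(A) = 0.75 × 48000 + 0.25 × 83000 = 36000 + 20750 = 56750
EV(B) = 0.4 × (-20000) + 0.4 × (-4500) + 0.2 × 57000 = -8000 − 1800 + 11400 = 1600
EV(C) = 0.3 × (-67000) + 0.65 × 193000 + 0.05 × (-30000) = -20100 + 125450 − 1500 = 103850
Overall = 0.56 × 56750 + 0.28 × 1600 + 0.16 × 103850 = 31780 + 448 + 16616 = 48844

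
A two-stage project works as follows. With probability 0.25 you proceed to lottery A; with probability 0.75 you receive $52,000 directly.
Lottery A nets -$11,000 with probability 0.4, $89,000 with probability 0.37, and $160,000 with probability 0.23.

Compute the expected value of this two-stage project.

$55,332.50

EV(A) = 0.4 × (-11000) + 0.37 × 89000 + 0.23 × 160000 = -4400 + 32930 + 36800 = 65330
Branch B: 52000 (certain)
Overall = 0.25 × 65330 + 0.75 × 52000 = 16332.5 + 39000 = 55332.5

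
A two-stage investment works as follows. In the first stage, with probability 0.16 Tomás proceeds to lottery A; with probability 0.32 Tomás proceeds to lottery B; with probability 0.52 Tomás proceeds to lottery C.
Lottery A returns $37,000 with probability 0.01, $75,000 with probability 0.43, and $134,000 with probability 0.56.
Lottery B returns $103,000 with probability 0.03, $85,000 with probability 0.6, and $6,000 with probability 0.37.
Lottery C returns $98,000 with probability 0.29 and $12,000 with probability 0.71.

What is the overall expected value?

EV(A) = 0.01 × 37000 + 0.43 × 75000 + 0.56 × 134000 = 370 + 32250 + 75040 = 107660
EV(B) = 0.03 × 103000 + 0.6 × 85000 + 0.37 × 6000 = 3090 + 51000 + 2220 = 56310
EV(C) = 0.29 × 98000 + 0.71 × 12000 = 28420 + 8520 = 36940
Overall = 0.16 × 107660 + 0.32 × 56310 + 0.52 × 36940 = 17225.6 + 18019.2 + 19208.8 = 54453.6

$54,453.60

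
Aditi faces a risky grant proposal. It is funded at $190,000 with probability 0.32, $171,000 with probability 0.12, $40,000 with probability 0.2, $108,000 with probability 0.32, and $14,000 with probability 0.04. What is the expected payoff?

$124,440

EV = 0.32 × 190000 + 0.12 × 171000 + 0.2 × 40000 + 0.32 × 108000 + 0.04 × 14000 = 60800 + 20520 + 8000 + 34560 + 560 = 124440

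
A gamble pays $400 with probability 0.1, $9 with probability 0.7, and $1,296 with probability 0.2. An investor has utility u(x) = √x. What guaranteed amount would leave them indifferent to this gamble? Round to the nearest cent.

$127.69

E[u] = 0.1·√400 + 0.7·√9 + 0.2·√1296 = 0.1·20 + 0.7·3 + 0.2·36 = 11.3
CE = (11.3)² = 127.69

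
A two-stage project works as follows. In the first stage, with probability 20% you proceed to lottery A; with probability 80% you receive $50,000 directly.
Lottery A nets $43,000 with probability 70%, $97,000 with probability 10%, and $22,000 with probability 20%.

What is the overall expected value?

EV(A) = 0.7 × 43000 + 0.1 × 97000 + 0.2 × 22000 = 30100 + 9700 + 4400 = 44200
Branch B: 50000 (certain)
Overall = 0.2 × 44200 + 0.8 × 50000 = 8840 + 40000 = 48840

$48,840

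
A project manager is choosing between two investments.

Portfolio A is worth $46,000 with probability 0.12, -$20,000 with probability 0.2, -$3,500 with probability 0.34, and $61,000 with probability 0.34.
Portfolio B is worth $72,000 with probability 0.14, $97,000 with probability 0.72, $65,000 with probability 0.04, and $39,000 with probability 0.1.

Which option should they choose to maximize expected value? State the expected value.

Portfolio A = 0.12 × 46000 + 0.2 × (-20000) + 0.34 × (-3500) + 0.34 × 61000 = 5520 − 4000 − 1190 + 20740 = 21070
Portfolio B = 0.14 × 72000 + 0.72 × 97000 + 0.04 × 65000 + 0.1 × 39000 = 10080 + 69840 + 2600 + 3900 = 86420

Portfolio B ($86,420)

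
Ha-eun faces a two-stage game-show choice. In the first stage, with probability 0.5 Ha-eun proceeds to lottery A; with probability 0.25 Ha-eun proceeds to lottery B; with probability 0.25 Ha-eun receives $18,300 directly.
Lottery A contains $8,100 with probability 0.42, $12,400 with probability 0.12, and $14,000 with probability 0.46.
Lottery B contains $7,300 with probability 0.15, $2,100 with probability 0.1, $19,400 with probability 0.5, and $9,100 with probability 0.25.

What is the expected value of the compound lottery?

$13,560

EV(A) = 0.42 × 8100 + 0.12 × 12400 + 0.46 × 14000 = 3402 + 1488 + 6440 = 11330
EV(B) = 0.15 × 7300 + 0.1 × 2100 + 0.5 × 19400 + 0.25 × 9100 = 1095 + 210 + 9700 + 2275 = 13280
Branch C: 18300 (certain)
Overall = 0.5 × 11330 + 0.25 × 13280 + 0.25 × 18300 = 5665 + 3320 + 4575 = 13560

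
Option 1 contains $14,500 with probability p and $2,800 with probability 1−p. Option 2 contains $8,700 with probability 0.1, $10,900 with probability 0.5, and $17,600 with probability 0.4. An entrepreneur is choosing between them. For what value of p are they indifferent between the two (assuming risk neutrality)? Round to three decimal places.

EV(Option 2) = 0.1 × 8700 + 0.5 × 10900 + 0.4 × 17600 = 870 + 5450 + 7040 = 13360
p·14500 + (1−p)·2800 = 13360
11700p + 2800 = 13360
p = (13360 − 2800) / 11700

p = 0.903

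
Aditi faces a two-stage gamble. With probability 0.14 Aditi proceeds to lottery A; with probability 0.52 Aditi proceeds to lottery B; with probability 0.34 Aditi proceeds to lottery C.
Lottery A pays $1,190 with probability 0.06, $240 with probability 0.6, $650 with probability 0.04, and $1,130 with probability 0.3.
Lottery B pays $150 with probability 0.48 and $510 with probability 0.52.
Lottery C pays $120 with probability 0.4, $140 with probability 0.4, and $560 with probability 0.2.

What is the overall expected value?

EV(A) = 0.06 × 1190 + 0.6 × 240 + 0.04 × 650 + 0.3 × 1130 = 71.4 + 144 + 26 + 339 = 580.4
EV(B) = 0.48 × 150 + 0.52 × 510 = 72 + 265.2 = 337.2
EV(C) = 0.4 × 120 + 0.4 × 140 + 0.2 × 560 = 48 + 56 + 112 = 216
Overall = 0.14 × 580.4 + 0.52 × 337.2 + 0.34 × 216 = 81.256 + 175.344 + 73.44 = 330.04

$330.04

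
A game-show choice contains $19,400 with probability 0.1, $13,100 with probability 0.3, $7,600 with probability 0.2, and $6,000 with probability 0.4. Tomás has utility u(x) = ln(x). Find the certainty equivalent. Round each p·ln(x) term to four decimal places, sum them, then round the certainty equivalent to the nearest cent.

$8,940.98

E[u] = 0.1·ln(19400) + 0.3·ln(13100) + 0.2·ln(7600) + 0.4·ln(6000) = 0.9873 + 2.8441 + 1.7872 + 3.4798 = 9.0984
CE = e^9.0984 ≈ 8940.98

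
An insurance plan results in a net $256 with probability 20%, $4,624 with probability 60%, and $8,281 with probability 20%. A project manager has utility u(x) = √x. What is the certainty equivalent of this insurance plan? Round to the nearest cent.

$3,868.84

E[u] = 0.2·√256 + 0.6·√4624 + 0.2·√8281 = 0.2·16 + 0.6·68 + 0.2·91 = 62.2
CE = (62.2)² = 3868.84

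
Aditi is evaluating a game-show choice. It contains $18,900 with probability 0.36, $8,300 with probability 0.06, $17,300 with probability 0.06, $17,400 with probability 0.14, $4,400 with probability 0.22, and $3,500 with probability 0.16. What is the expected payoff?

$12,304

EV = 0.36 × 18900 + 0.06 × 8300 + 0.06 × 17300 + 0.14 × 17400 + 0.22 × 4400 + 0.16 × 3500 = 6804 + 498 + 1038 + 2436 + 968 + 560 = 12304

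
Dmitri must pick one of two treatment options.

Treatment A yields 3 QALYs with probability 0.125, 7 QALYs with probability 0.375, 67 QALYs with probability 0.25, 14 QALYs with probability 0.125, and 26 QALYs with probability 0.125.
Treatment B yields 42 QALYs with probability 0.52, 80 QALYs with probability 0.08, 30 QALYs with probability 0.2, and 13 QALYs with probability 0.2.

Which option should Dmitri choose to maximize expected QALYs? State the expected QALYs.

Treatment B (36.84 QALYs)

Treatment A = 0.125 × 3 + 0.375 × 7 + 0.25 × 67 + 0.125 × 14 + 0.125 × 26 = 0.375 + 2.625 + 16.75 + 1.75 + 3.25 = 24.75
Treatment B = 0.52 × 42 + 0.08 × 80 + 0.2 × 30 + 0.2 × 13 = 21.84 + 6.4 + 6 + 2.6 = 36.84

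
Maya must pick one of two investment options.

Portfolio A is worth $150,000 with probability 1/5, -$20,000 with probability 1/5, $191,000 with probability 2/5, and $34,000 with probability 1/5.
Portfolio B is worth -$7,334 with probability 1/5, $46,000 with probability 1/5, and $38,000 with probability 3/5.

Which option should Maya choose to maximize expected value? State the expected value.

Portfolio A ($109,200)

Portfolio A = 1/5 × 150000 + 1/5 × (-20000) + 2/5 × 191000 + 1/5 × 34000 = 30000 − 4000 + 76400 + 6800 = 109200
Portfolio B = 1/5 × (-7334) + 1/5 × 46000 + 3/5 × 38000 = -1466.8 + 9200 + 22800 = 30533.2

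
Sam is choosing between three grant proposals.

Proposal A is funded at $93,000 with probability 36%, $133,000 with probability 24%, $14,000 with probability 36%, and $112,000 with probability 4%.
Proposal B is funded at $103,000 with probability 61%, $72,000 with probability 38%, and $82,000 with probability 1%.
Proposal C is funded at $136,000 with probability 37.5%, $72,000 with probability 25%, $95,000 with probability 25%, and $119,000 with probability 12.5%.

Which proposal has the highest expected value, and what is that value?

Proposal A = 0.36 × 93000 + 0.24 × 133000 + 0.36 × 14000 + 0.04 × 112000 = 33480 + 31920 + 5040 + 4480 = 74920
Proposal B = 0.61 × 103000 + 0.38 × 72000 + 0.01 × 82000 = 62830 + 27360 + 820 = 91010
Proposal C = 0.375 × 136000 + 0.25 × 72000 + 0.25 × 95000 + 0.125 × 119000 = 51000 + 18000 + 23750 + 14875 = 107625

Proposal C ($107,625)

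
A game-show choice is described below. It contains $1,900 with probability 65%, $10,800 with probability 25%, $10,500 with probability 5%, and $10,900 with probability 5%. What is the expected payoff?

EV = 0.65 × 1900 + 0.25 × 10800 + 0.05 × 10500 + 0.05 × 10900 = 1235 + 2700 + 525 + 545 = 5005

$5,005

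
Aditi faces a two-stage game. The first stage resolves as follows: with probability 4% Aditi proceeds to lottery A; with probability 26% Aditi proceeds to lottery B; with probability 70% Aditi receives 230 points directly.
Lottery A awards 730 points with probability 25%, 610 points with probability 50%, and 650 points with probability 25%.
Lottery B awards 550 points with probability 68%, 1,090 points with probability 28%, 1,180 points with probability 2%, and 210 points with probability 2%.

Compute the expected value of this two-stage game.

EV(A) = 0.25 × 730 + 0.5 × 610 + 0.25 × 650 = 182.5 + 305 + 162.5 = 650
EV(B) = 0.68 × 550 + 0.28 × 1090 + 0.02 × 1180 + 0.02 × 210 = 374 + 305.2 + 23.6 + 4.2 = 707
Branch C: 230 (certain)
Overall = 0.04 × 650 + 0.26 × 707 + 0.7 × 230 = 26 + 183.82 + 161 = 370.82

370.82 points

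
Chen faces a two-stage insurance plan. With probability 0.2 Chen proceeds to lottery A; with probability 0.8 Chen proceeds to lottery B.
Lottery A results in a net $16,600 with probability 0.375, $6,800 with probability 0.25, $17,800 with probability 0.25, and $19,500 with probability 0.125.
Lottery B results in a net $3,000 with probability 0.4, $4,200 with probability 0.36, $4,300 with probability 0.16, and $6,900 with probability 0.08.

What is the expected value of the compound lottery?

EV(A) = 0.375 × 16600 + 0.25 × 6800 + 0.25 × 17800 + 0.125 × 19500 = 6225 + 1700 + 4450 + 2437.5 = 14812.5
EV(B) = 0.4 × 3000 + 0.36 × 4200 + 0.16 × 4300 + 0.08 × 6900 = 1200 + 1512 + 688 + 552 = 3952
Overall = 0.2 × 14812.5 + 0.8 × 3952 = 2962.5 + 3161.6 = 6124.1

$6,124.10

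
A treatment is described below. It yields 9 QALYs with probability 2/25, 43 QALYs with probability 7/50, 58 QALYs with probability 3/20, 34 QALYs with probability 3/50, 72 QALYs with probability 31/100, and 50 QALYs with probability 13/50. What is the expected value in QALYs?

EV = 2/25 × 9 + 7/50 × 43 + 3/20 × 58 + 3/50 × 34 + 31/100 × 72 + 13/50 × 50 = 0.72 + 6.02 + 8.7 + 2.04 + 22.32 + 13 = 52.8

52.8 QALYs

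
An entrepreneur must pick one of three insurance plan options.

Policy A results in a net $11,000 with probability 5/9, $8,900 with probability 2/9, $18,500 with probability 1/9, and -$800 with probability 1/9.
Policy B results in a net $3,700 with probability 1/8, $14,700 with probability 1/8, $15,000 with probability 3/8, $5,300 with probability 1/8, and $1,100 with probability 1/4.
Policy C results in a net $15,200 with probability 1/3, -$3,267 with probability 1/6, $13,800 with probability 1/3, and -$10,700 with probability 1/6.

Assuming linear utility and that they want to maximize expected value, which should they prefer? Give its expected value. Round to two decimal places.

Policy A ($10,055.56)

Policy A = 5/9 × 11000 + 2/9 × 8900 + 1/9 × 18500 + 1/9 × (-800) = 6111.1111 + 1977.7778 + 2055.5556 − 88.8889 = 10055.5556
Policy B = 1/8 × 3700 + 1/8 × 14700 + 3/8 × 15000 + 1/8 × 5300 + 1/4 × 1100 = 462.5 + 1837.5 + 5625 + 662.5 + 275 = 8862.5
Policy C = 1/3 × 15200 + 1/6 × (-3267) + 1/3 × 13800 + 1/6 × (-10700) = 5066.6667 − 544.5 + 4600 − 1783.3333 = 7338.8333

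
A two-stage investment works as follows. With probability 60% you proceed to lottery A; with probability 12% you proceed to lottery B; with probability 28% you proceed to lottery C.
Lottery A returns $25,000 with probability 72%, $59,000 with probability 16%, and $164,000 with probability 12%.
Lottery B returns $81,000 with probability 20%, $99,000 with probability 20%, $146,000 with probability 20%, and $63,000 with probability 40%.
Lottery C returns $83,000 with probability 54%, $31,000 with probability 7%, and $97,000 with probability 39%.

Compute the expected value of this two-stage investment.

$62,869.60

EV(A) = 0.72 × 25000 + 0.16 × 59000 + 0.12 × 164000 = 18000 + 9440 + 19680 = 47120
EV(B) = 0.2 × 81000 + 0.2 × 99000 + 0.2 × 146000 + 0.4 × 63000 = 16200 + 19800 + 29200 + 25200 = 90400
EV(C) = 0.54 × 83000 + 0.07 × 31000 + 0.39 × 97000 = 44820 + 2170 + 37830 = 84820
Overall = 0.6 × 47120 + 0.12 × 90400 + 0.28 × 84820 = 28272 + 10848 + 23749.6 = 62869.6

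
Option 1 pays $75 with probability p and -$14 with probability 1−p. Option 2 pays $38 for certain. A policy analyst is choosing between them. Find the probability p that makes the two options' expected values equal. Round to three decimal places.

p = 0.584

p·75 + (1−p)·(-14) = 38
89p − 14 = 38
p = (38 + 14) / 89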